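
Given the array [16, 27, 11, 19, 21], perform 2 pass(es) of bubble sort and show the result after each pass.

After pass 1: [16, 11, 19, 21, 27] (3 swaps)
After pass 2: [11, 16, 19, 21, 27] (1 swaps)
Total swaps: 4


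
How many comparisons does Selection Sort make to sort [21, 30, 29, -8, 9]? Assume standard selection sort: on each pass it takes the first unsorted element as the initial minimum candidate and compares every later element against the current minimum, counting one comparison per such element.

Pass 1: scan indices 1..4 for the minimum = 4 comparison(s); min is -8, place at index 0 -> [-8, 30, 29, 21, 9]
Pass 2: scan indices 2..4 for the minimum = 3 comparison(s); min is 9, place at index 1 -> [-8, 9, 29, 21, 30]
Pass 3: scan indices 3..4 for the minimum = 2 comparison(s); min is 21, place at index 2 -> [-8, 9, 21, 29, 30]
Pass 4: scan indices 4..4 for the minimum = 1 comparison(s); min is 29, place at index 3 -> [-8, 9, 21, 29, 30]
Selection sort always scans the whole unsorted suffix, so the count is (n-1) + (n-2) + ... + 1 = n(n-1)/2 = 5*4/2 = 10 regardless of the input order.
Total comparisons: 4 + 3 + 2 + 1 = 10


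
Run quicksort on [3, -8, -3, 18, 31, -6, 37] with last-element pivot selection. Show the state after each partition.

Partition 1: pivot=37 at index 6 -> [3, -8, -3, 18, 31, -6, 37]
Partition 2: pivot=-6 at index 1 -> [-8, -6, -3, 18, 31, 3, 37]
Partition 3: pivot=3 at index 3 -> [-8, -6, -3, 3, 31, 18, 37]
Partition 4: pivot=18 at index 4 -> [-8, -6, -3, 3, 18, 31, 37]


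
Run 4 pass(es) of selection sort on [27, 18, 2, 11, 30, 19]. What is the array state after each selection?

Pass 1: Select minimum 2 at index 2, swap -> [2, 18, 27, 11, 30, 19]
Pass 2: Select minimum 11 at index 3, swap -> [2, 11, 27, 18, 30, 19]
Pass 3: Select minimum 18 at index 3, swap -> [2, 11, 18, 27, 30, 19]
Pass 4: Select minimum 19 at index 5, swap -> [2, 11, 18, 19, 30, 27]


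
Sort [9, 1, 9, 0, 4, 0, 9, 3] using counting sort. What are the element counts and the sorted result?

Count array: [2, 1, 0, 1, 1, 0, 0, 0, 0, 3]
(count[i] = number of elements equal to i)
Cumulative count: [2, 3, 3, 4, 5, 5, 5, 5, 5, 8]
Sorted: [0, 0, 1, 3, 4, 9, 9, 9]


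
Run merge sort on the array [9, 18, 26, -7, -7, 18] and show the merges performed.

Divide and conquer:
  Merge [18] + [26] -> [18, 26]
  Merge [9] + [18, 26] -> [9, 18, 26]
  Merge [-7] + [18] -> [-7, 18]
  Merge [-7] + [-7, 18] -> [-7, -7, 18]
  Merge [9, 18, 26] + [-7, -7, 18] -> [-7, -7, 9, 18, 18, 26]


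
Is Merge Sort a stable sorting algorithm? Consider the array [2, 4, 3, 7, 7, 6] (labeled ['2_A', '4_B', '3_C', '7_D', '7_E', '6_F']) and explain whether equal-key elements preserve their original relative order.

Trace Merge Sort on the labeled array (the key is the number; the letter only tracks identity):
  Merge [4_B] + [3_C] -> [3_C, 4_B]
  Merge [2_A] + [3_C, 4_B] -> [2_A, 3_C, 4_B]
  Merge [7_E] + [6_F] -> [6_F, 7_E]
  Merge [7_D] + [6_F, 7_E] -> [6_F, 7_D, 7_E]
  Merge [2_A, 3_C, 4_B] + [6_F, 7_D, 7_E] -> [2_A, 3_C, 4_B, 6_F, 7_D, 7_E]
Final order: [2_A, 3_C, 4_B, 6_F, 7_D, 7_E]
Equal keys:
  value 7: originally 7_D, 7_E; after sorting 7_D, 7_E -> order preserved
All equal keys kept their original relative order. Merge Sort is stable: when the heads of the two halves are equal the merge takes from the left half first.
Answer: Stable


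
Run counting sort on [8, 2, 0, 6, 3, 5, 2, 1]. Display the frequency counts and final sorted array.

Count array: [1, 1, 2, 1, 0, 1, 1, 0, 1]
(count[i] = number of elements equal to i)
Cumulative count: [1, 2, 4, 5, 5, 6, 7, 7, 8]
Sorted: [0, 1, 2, 2, 3, 5, 6, 8]


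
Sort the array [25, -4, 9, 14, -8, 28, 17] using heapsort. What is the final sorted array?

Build heap: [28, 14, 25, -4, -8, 9, 17]
Extract 28: [25, 14, 17, -4, -8, 9, 28]
Extract 25: [17, 14, 9, -4, -8, 25, 28]
Extract 17: [14, -4, 9, -8, 17, 25, 28]
Extract 14: [9, -4, -8, 14, 17, 25, 28]
Extract 9: [-4, -8, 9, 14, 17, 25, 28]
Extract -4: [-8, -4, 9, 14, 17, 25, 28]


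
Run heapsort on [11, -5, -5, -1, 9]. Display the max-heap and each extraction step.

Build heap: [11, 9, -5, -1, -5]
Extract 11: [9, -1, -5, -5, 11]
Extract 9: [-1, -5, -5, 9, 11]
Extract -1: [-5, -5, -1, 9, 11]
Extract -5: [-5, -5, -1, 9, 11]


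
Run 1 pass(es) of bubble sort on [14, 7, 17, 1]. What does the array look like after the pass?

After pass 1: [7, 14, 1, 17] (2 swaps)
Total swaps: 2


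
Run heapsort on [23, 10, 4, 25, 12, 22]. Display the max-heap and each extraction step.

Build heap: [25, 23, 22, 10, 12, 4]
Extract 25: [23, 12, 22, 10, 4, 25]
Extract 23: [22, 12, 4, 10, 23, 25]
Extract 22: [12, 10, 4, 22, 23, 25]
Extract 12: [10, 4, 12, 22, 23, 25]
Extract 10: [4, 10, 12, 22, 23, 25]


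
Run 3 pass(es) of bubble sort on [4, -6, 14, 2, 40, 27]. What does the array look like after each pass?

After pass 1: [-6, 4, 2, 14, 27, 40] (3 swaps)
After pass 2: [-6, 2, 4, 14, 27, 40] (1 swaps)
After pass 3: [-6, 2, 4, 14, 27, 40] (0 swaps)
Total swaps: 4


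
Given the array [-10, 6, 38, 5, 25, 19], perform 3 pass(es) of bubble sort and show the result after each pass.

After pass 1: [-10, 6, 5, 25, 19, 38] (3 swaps)
After pass 2: [-10, 5, 6, 19, 25, 38] (2 swaps)
After pass 3: [-10, 5, 6, 19, 25, 38] (0 swaps)
Total swaps: 5


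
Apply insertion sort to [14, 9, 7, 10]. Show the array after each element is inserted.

First element 14 is already 'sorted'
Insert 9: shifted 1 elements -> [9, 14, 7, 10]
Insert 7: shifted 2 elements -> [7, 9, 14, 10]
Insert 10: shifted 1 elements -> [7, 9, 10, 14]


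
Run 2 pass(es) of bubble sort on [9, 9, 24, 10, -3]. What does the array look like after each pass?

After pass 1: [9, 9, 10, -3, 24] (2 swaps)
After pass 2: [9, 9, -3, 10, 24] (1 swaps)
Total swaps: 3


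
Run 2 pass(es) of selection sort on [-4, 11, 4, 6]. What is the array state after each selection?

Pass 1: Select minimum -4 at index 0, swap -> [-4, 11, 4, 6]
Pass 2: Select minimum 4 at index 2, swap -> [-4, 4, 11, 6]


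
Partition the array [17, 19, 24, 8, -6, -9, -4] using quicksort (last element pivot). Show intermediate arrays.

Partition 1: pivot=-4 at index 2 -> [-6, -9, -4, 8, 17, 19, 24]
Partition 2: pivot=-9 at index 0 -> [-9, -6, -4, 8, 17, 19, 24]
Partition 3: pivot=24 at index 6 -> [-9, -6, -4, 8, 17, 19, 24]
Partition 4: pivot=19 at index 5 -> [-9, -6, -4, 8, 17, 19, 24]
Partition 5: pivot=17 at index 4 -> [-9, -6, -4, 8, 17, 19, 24]


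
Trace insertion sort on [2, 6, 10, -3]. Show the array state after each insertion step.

First element 2 is already 'sorted'
Insert 6: shifted 0 elements -> [2, 6, 10, -3]
Insert 10: shifted 0 elements -> [2, 6, 10, -3]
Insert -3: shifted 3 elements -> [-3, 2, 6, 10]


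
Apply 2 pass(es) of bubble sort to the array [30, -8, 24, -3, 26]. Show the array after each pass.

After pass 1: [-8, 24, -3, 26, 30] (4 swaps)
After pass 2: [-8, -3, 24, 26, 30] (1 swaps)
Total swaps: 5


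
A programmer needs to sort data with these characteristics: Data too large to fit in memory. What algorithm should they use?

Best choice: External merge sort
Reason: Minimizes disk I/O by sequential reads/writes


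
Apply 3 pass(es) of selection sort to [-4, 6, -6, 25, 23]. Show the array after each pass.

Pass 1: Select minimum -6 at index 2, swap -> [-6, 6, -4, 25, 23]
Pass 2: Select minimum -4 at index 2, swap -> [-6, -4, 6, 25, 23]
Pass 3: Select minimum 6 at index 2, swap -> [-6, -4, 6, 25, 23]


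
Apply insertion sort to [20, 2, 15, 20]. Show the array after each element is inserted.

First element 20 is already 'sorted'
Insert 2: shifted 1 elements -> [2, 20, 15, 20]
Insert 15: shifted 1 elements -> [2, 15, 20, 20]
Insert 20: shifted 0 elements -> [2, 15, 20, 20]


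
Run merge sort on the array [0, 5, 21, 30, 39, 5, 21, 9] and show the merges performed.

Divide and conquer:
  Merge [0] + [5] -> [0, 5]
  Merge [21] + [30] -> [21, 30]
  Merge [0, 5] + [21, 30] -> [0, 5, 21, 30]
  Merge [39] + [5] -> [5, 39]
  Merge [21] + [9] -> [9, 21]
  Merge [5, 39] + [9, 21] -> [5, 9, 21, 39]
  Merge [0, 5, 21, 30] + [5, 9, 21, 39] -> [0, 5, 5, 9, 21, 21, 30, 39]


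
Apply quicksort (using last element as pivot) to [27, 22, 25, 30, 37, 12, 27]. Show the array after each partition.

Partition 1: pivot=27 at index 4 -> [27, 22, 25, 12, 27, 30, 37]
Partition 2: pivot=12 at index 0 -> [12, 22, 25, 27, 27, 30, 37]
Partition 3: pivot=27 at index 3 -> [12, 22, 25, 27, 27, 30, 37]
Partition 4: pivot=25 at index 2 -> [12, 22, 25, 27, 27, 30, 37]
Partition 5: pivot=37 at index 6 -> [12, 22, 25, 27, 27, 30, 37]


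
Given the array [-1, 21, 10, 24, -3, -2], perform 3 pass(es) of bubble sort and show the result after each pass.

After pass 1: [-1, 10, 21, -3, -2, 24] (3 swaps)
After pass 2: [-1, 10, -3, -2, 21, 24] (2 swaps)
After pass 3: [-1, -3, -2, 10, 21, 24] (2 swaps)
Total swaps: 7


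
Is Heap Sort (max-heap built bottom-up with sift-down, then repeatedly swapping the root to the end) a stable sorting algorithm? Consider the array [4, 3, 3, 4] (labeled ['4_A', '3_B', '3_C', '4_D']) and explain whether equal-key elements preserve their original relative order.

Trace Heap Sort on the labeled array (the key is the number; the letter only tracks identity):
  Build max-heap: [4_A, 4_D, 3_C, 3_B]
  Swap root 4_A to index 3, re-heapify first 3 -> [4_D, 3_B, 3_C, 4_A]
  Swap root 4_D to index 2, re-heapify first 2 -> [3_C, 3_B, 4_D, 4_A]
  Swap root 3_C to index 1, re-heapify first 1 -> [3_B, 3_C, 4_D, 4_A]
Final order: [3_B, 3_C, 4_D, 4_A]
Equal keys:
  value 3: originally 3_B, 3_C; after sorting 3_B, 3_C -> order preserved
  value 4: originally 4_A, 4_D; after sorting 4_D, 4_A -> order changed
Equal keys were reordered, so Heap Sort is not stable: heap construction and root-to-end swaps move elements without regard to the original order of equal keys. (One such input is enough; an unstable sort may happen to preserve order on other inputs, but it gives no guarantee.)
Answer: Not stable


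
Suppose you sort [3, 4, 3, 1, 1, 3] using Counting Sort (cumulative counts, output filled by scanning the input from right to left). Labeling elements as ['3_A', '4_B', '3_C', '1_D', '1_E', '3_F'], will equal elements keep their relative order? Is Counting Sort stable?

Trace Counting Sort on the labeled array (the key is the number; the letter only tracks identity):
  Counts for values 0..4: [0, 2, 0, 3, 1]
  Cumulative counts: [0, 2, 2, 5, 6]
  Scan right to left: place 3_F at output index 4
  Scan right to left: place 1_E at output index 1
  Scan right to left: place 1_D at output index 0
  Scan right to left: place 3_C at output index 3
  Scan right to left: place 4_B at output index 5
  Scan right to left: place 3_A at output index 2
  Output: [1_D, 1_E, 3_A, 3_C, 3_F, 4_B]
Equal keys:
  value 1: originally 1_D, 1_E; after sorting 1_D, 1_E -> order preserved
  value 3: originally 3_A, 3_C, 3_F; after sorting 3_A, 3_C, 3_F -> order preserved
All equal keys kept their original relative order. Counting Sort is stable: scanning the input right to left with decreasing cumulative counts places later duplicates at later output positions.
Answer: Stable


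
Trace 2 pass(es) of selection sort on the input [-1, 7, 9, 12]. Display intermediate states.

Pass 1: Select minimum -1 at index 0, swap -> [-1, 7, 9, 12]
Pass 2: Select minimum 7 at index 1, swap -> [-1, 7, 9, 12]


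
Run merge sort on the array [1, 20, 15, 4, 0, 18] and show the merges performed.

Divide and conquer:
  Merge [20] + [15] -> [15, 20]
  Merge [1] + [15, 20] -> [1, 15, 20]
  Merge [0] + [18] -> [0, 18]
  Merge [4] + [0, 18] -> [0, 4, 18]
  Merge [1, 15, 20] + [0, 4, 18] -> [0, 1, 4, 15, 18, 20]


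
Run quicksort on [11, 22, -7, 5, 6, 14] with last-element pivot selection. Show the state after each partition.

Partition 1: pivot=14 at index 4 -> [11, -7, 5, 6, 14, 22]
Partition 2: pivot=6 at index 2 -> [-7, 5, 6, 11, 14, 22]
Partition 3: pivot=5 at index 1 -> [-7, 5, 6, 11, 14, 22]


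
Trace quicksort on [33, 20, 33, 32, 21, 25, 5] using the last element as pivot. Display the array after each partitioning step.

Partition 1: pivot=5 at index 0 -> [5, 20, 33, 32, 21, 25, 33]
Partition 2: pivot=33 at index 6 -> [5, 20, 33, 32, 21, 25, 33]
Partition 3: pivot=25 at index 3 -> [5, 20, 21, 25, 33, 32, 33]
Partition 4: pivot=21 at index 2 -> [5, 20, 21, 25, 33, 32, 33]
Partition 5: pivot=32 at index 4 -> [5, 20, 21, 25, 32, 33, 33]


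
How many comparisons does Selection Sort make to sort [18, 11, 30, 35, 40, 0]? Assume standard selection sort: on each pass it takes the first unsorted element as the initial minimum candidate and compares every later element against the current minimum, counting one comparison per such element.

Pass 1: scan indices 1..5 for the minimum = 5 comparison(s); min is 0, place at index 0 -> [0, 11, 30, 35, 40, 18]
Pass 2: scan indices 2..5 for the minimum = 4 comparison(s); min is 11, place at index 1 -> [0, 11, 30, 35, 40, 18]
Pass 3: scan indices 3..5 for the minimum = 3 comparison(s); min is 18, place at index 2 -> [0, 11, 18, 35, 40, 30]
Pass 4: scan indices 4..5 for the minimum = 2 comparison(s); min is 30, place at index 3 -> [0, 11, 18, 30, 40, 35]
Pass 5: scan indices 5..5 for the minimum = 1 comparison(s); min is 35, place at index 4 -> [0, 11, 18, 30, 35, 40]
Selection sort always scans the whole unsorted suffix, so the count is (n-1) + (n-2) + ... + 1 = n(n-1)/2 = 6*5/2 = 15 regardless of the input order.
Total comparisons: 5 + 4 + 3 + 2 + 1 = 15


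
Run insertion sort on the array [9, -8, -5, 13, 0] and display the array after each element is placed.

First element 9 is already 'sorted'
Insert -8: shifted 1 elements -> [-8, 9, -5, 13, 0]
Insert -5: shifted 1 elements -> [-8, -5, 9, 13, 0]
Insert 13: shifted 0 elements -> [-8, -5, 9, 13, 0]
Insert 0: shifted 2 elements -> [-8, -5, 0, 9, 13]


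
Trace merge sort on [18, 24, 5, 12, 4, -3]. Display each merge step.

Divide and conquer:
  Merge [24] + [5] -> [5, 24]
  Merge [18] + [5, 24] -> [5, 18, 24]
  Merge [4] + [-3] -> [-3, 4]
  Merge [12] + [-3, 4] -> [-3, 4, 12]
  Merge [5, 18, 24] + [-3, 4, 12] -> [-3, 4, 5, 12, 18, 24]


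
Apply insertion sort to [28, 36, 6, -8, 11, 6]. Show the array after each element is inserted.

First element 28 is already 'sorted'
Insert 36: shifted 0 elements -> [28, 36, 6, -8, 11, 6]
Insert 6: shifted 2 elements -> [6, 28, 36, -8, 11, 6]
Insert -8: shifted 3 elements -> [-8, 6, 28, 36, 11, 6]
Insert 11: shifted 2 elements -> [-8, 6, 11, 28, 36, 6]
Insert 6: shifted 3 elements -> [-8, 6, 6, 11, 28, 36]


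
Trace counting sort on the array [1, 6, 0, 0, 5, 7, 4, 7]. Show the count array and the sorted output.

Count array: [2, 1, 0, 0, 1, 1, 1, 2]
(count[i] = number of elements equal to i)
Cumulative count: [2, 3, 3, 3, 4, 5, 6, 8]
Sorted: [0, 0, 1, 4, 5, 6, 7, 7]


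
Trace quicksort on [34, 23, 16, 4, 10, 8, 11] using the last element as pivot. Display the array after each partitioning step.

Partition 1: pivot=11 at index 3 -> [4, 10, 8, 11, 23, 16, 34]
Partition 2: pivot=8 at index 1 -> [4, 8, 10, 11, 23, 16, 34]
Partition 3: pivot=34 at index 6 -> [4, 8, 10, 11, 23, 16, 34]
Partition 4: pivot=16 at index 4 -> [4, 8, 10, 11, 16, 23, 34]


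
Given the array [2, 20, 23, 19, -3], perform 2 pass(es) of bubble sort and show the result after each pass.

After pass 1: [2, 20, 19, -3, 23] (2 swaps)
After pass 2: [2, 19, -3, 20, 23] (2 swaps)
Total swaps: 4


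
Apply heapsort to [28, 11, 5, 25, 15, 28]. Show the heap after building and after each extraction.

Build heap: [28, 25, 28, 11, 15, 5]
Extract 28: [28, 25, 5, 11, 15, 28]
Extract 28: [25, 15, 5, 11, 28, 28]
Extract 25: [15, 11, 5, 25, 28, 28]
Extract 15: [11, 5, 15, 25, 28, 28]
Extract 11: [5, 11, 15, 25, 28, 28]


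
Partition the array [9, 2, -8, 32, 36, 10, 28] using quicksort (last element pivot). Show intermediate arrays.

Partition 1: pivot=28 at index 4 -> [9, 2, -8, 10, 28, 32, 36]
Partition 2: pivot=10 at index 3 -> [9, 2, -8, 10, 28, 32, 36]
Partition 3: pivot=-8 at index 0 -> [-8, 2, 9, 10, 28, 32, 36]
Partition 4: pivot=9 at index 2 -> [-8, 2, 9, 10, 28, 32, 36]
Partition 5: pivot=36 at index 6 -> [-8, 2, 9, 10, 28, 32, 36]


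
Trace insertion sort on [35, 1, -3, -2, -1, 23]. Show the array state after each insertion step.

First element 35 is already 'sorted'
Insert 1: shifted 1 elements -> [1, 35, -3, -2, -1, 23]
Insert -3: shifted 2 elements -> [-3, 1, 35, -2, -1, 23]
Insert -2: shifted 2 elements -> [-3, -2, 1, 35, -1, 23]
Insert -1: shifted 2 elements -> [-3, -2, -1, 1, 35, 23]
Insert 23: shifted 1 elements -> [-3, -2, -1, 1, 23, 35]


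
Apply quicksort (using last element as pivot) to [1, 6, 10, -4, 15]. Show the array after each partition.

Partition 1: pivot=15 at index 4 -> [1, 6, 10, -4, 15]
Partition 2: pivot=-4 at index 0 -> [-4, 6, 10, 1, 15]
Partition 3: pivot=1 at index 1 -> [-4, 1, 10, 6, 15]
Partition 4: pivot=6 at index 2 -> [-4, 1, 6, 10, 15]


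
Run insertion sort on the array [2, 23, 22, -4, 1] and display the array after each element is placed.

First element 2 is already 'sorted'
Insert 23: shifted 0 elements -> [2, 23, 22, -4, 1]
Insert 22: shifted 1 elements -> [2, 22, 23, -4, 1]
Insert -4: shifted 3 elements -> [-4, 2, 22, 23, 1]
Insert 1: shifted 3 elements -> [-4, 1, 2, 22, 23]


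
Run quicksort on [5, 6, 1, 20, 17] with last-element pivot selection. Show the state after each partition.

Partition 1: pivot=17 at index 3 -> [5, 6, 1, 17, 20]
Partition 2: pivot=1 at index 0 -> [1, 6, 5, 17, 20]
Partition 3: pivot=5 at index 1 -> [1, 5, 6, 17, 20]


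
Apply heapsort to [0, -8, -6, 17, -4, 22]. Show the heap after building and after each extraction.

Build heap: [22, 17, 0, -8, -4, -6]
Extract 22: [17, -4, 0, -8, -6, 22]
Extract 17: [0, -4, -6, -8, 17, 22]
Extract 0: [-4, -8, -6, 0, 17, 22]
Extract -4: [-6, -8, -4, 0, 17, 22]
Extract -6: [-8, -6, -4, 0, 17, 22]


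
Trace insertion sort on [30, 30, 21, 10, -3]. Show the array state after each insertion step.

First element 30 is already 'sorted'
Insert 30: shifted 0 elements -> [30, 30, 21, 10, -3]
Insert 21: shifted 2 elements -> [21, 30, 30, 10, -3]
Insert 10: shifted 3 elements -> [10, 21, 30, 30, -3]
Insert -3: shifted 4 elements -> [-3, 10, 21, 30, 30]


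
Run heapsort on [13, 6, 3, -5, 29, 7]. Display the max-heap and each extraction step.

Build heap: [29, 13, 7, -5, 6, 3]
Extract 29: [13, 6, 7, -5, 3, 29]
Extract 13: [7, 6, 3, -5, 13, 29]
Extract 7: [6, -5, 3, 7, 13, 29]
Extract 6: [3, -5, 6, 7, 13, 29]
Extract 3: [-5, 3, 6, 7, 13, 29]


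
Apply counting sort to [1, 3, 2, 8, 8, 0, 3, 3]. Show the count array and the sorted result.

Count array: [1, 1, 1, 3, 0, 0, 0, 0, 2]
(count[i] = number of elements equal to i)
Cumulative count: [1, 2, 3, 6, 6, 6, 6, 6, 8]
Sorted: [0, 1, 2, 3, 3, 3, 8, 8]


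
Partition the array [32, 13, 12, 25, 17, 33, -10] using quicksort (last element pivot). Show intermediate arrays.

Partition 1: pivot=-10 at index 0 -> [-10, 13, 12, 25, 17, 33, 32]
Partition 2: pivot=32 at index 5 -> [-10, 13, 12, 25, 17, 32, 33]
Partition 3: pivot=17 at index 3 -> [-10, 13, 12, 17, 25, 32, 33]
Partition 4: pivot=12 at index 1 -> [-10, 12, 13, 17, 25, 32, 33]


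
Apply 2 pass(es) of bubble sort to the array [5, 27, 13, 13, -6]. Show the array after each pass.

After pass 1: [5, 13, 13, -6, 27] (3 swaps)
After pass 2: [5, 13, -6, 13, 27] (1 swaps)
Total swaps: 4


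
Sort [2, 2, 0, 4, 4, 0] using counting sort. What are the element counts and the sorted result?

Count array: [2, 0, 2, 0, 2]
(count[i] = number of elements equal to i)
Cumulative count: [2, 2, 4, 4, 6]
Sorted: [0, 0, 2, 2, 4, 4]


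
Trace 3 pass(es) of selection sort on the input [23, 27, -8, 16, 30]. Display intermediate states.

Pass 1: Select minimum -8 at index 2, swap -> [-8, 27, 23, 16, 30]
Pass 2: Select minimum 16 at index 3, swap -> [-8, 16, 23, 27, 30]
Pass 3: Select minimum 23 at index 2, swap -> [-8, 16, 23, 27, 30]


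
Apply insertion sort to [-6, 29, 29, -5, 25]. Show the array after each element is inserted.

First element -6 is already 'sorted'
Insert 29: shifted 0 elements -> [-6, 29, 29, -5, 25]
Insert 29: shifted 0 elements -> [-6, 29, 29, -5, 25]
Insert -5: shifted 2 elements -> [-6, -5, 29, 29, 25]
Insert 25: shifted 2 elements -> [-6, -5, 25, 29, 29]


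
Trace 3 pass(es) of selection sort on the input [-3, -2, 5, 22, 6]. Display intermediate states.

Pass 1: Select minimum -3 at index 0, swap -> [-3, -2, 5, 22, 6]
Pass 2: Select minimum -2 at index 1, swap -> [-3, -2, 5, 22, 6]
Pass 3: Select minimum 5 at index 2, swap -> [-3, -2, 5, 22, 6]


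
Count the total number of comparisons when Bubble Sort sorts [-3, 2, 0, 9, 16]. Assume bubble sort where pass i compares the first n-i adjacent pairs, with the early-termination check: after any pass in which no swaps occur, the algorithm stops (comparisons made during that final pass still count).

Pass 1: compare adjacent pairs (0,1)..(3,4) = 4 comparison(s), 1 swap(s) -> [-3, 0, 2, 9, 16]
Pass 2: compare adjacent pairs (0,1)..(2,3) = 3 comparison(s), 0 swap(s) -> [-3, 0, 2, 9, 16]
No swaps in this pass, so bubble sort stops here.
Total comparisons: 4 + 3 = 7


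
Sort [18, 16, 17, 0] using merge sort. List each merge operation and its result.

Divide and conquer:
  Merge [18] + [16] -> [16, 18]
  Merge [17] + [0] -> [0, 17]
  Merge [16, 18] + [0, 17] -> [0, 16, 17, 18]


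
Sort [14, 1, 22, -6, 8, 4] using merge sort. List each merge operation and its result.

Divide and conquer:
  Merge [1] + [22] -> [1, 22]
  Merge [14] + [1, 22] -> [1, 14, 22]
  Merge [8] + [4] -> [4, 8]
  Merge [-6] + [4, 8] -> [-6, 4, 8]
  Merge [1, 14, 22] + [-6, 4, 8] -> [-6, 1, 4, 8, 14, 22]


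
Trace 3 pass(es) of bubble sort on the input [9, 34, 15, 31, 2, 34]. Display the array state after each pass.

After pass 1: [9, 15, 31, 2, 34, 34] (3 swaps)
After pass 2: [9, 15, 2, 31, 34, 34] (1 swaps)
After pass 3: [9, 2, 15, 31, 34, 34] (1 swaps)
Total swaps: 5


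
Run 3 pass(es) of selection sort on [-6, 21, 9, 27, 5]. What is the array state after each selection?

Pass 1: Select minimum -6 at index 0, swap -> [-6, 21, 9, 27, 5]
Pass 2: Select minimum 5 at index 4, swap -> [-6, 5, 9, 27, 21]
Pass 3: Select minimum 9 at index 2, swap -> [-6, 5, 9, 27, 21]


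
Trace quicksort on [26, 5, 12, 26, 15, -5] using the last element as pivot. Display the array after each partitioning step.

Partition 1: pivot=-5 at index 0 -> [-5, 5, 12, 26, 15, 26]
Partition 2: pivot=26 at index 5 -> [-5, 5, 12, 26, 15, 26]
Partition 3: pivot=15 at index 3 -> [-5, 5, 12, 15, 26, 26]
Partition 4: pivot=12 at index 2 -> [-5, 5, 12, 15, 26, 26]


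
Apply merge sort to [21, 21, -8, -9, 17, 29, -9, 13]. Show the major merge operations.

Divide and conquer:
  Merge [21] + [21] -> [21, 21]
  Merge [-8] + [-9] -> [-9, -8]
  Merge [21, 21] + [-9, -8] -> [-9, -8, 21, 21]
  Merge [17] + [29] -> [17, 29]
  Merge [-9] + [13] -> [-9, 13]
  Merge [17, 29] + [-9, 13] -> [-9, 13, 17, 29]
  Merge [-9, -8, 21, 21] + [-9, 13, 17, 29] -> [-9, -9, -8, 13, 17, 21, 21, 29]


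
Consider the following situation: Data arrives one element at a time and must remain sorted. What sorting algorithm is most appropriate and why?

Best choice: Insertion sort
Reason: Insertion sort naturally handles online/streaming input by inserting each new element into sorted position


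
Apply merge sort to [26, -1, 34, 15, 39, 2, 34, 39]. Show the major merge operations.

Divide and conquer:
  Merge [26] + [-1] -> [-1, 26]
  Merge [34] + [15] -> [15, 34]
  Merge [-1, 26] + [15, 34] -> [-1, 15, 26, 34]
  Merge [39] + [2] -> [2, 39]
  Merge [34] + [39] -> [34, 39]
  Merge [2, 39] + [34, 39] -> [2, 34, 39, 39]
  Merge [-1, 15, 26, 34] + [2, 34, 39, 39] -> [-1, 2, 15, 26, 34, 34, 39, 39]


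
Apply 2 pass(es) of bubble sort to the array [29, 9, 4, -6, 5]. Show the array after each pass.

After pass 1: [9, 4, -6, 5, 29] (4 swaps)
After pass 2: [4, -6, 5, 9, 29] (3 swaps)
Total swaps: 7


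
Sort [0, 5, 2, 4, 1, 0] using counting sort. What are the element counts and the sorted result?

Count array: [2, 1, 1, 0, 1, 1]
(count[i] = number of elements equal to i)
Cumulative count: [2, 3, 4, 4, 5, 6]
Sorted: [0, 0, 1, 2, 4, 5]


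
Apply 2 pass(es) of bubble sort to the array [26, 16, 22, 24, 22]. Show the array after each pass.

After pass 1: [16, 22, 24, 22, 26] (4 swaps)
After pass 2: [16, 22, 22, 24, 26] (1 swaps)
Total swaps: 5


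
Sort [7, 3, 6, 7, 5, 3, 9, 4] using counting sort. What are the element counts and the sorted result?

Count array: [0, 0, 0, 2, 1, 1, 1, 2, 0, 1]
(count[i] = number of elements equal to i)
Cumulative count: [0, 0, 0, 2, 3, 4, 5, 7, 7, 8]
Sorted: [3, 3, 4, 5, 6, 7, 7, 9]


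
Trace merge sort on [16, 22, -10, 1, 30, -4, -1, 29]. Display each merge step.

Divide and conquer:
  Merge [16] + [22] -> [16, 22]
  Merge [-10] + [1] -> [-10, 1]
  Merge [16, 22] + [-10, 1] -> [-10, 1, 16, 22]
  Merge [30] + [-4] -> [-4, 30]
  Merge [-1] + [29] -> [-1, 29]
  Merge [-4, 30] + [-1, 29] -> [-4, -1, 29, 30]
  Merge [-10, 1, 16, 22] + [-4, -1, 29, 30] -> [-10, -4, -1, 1, 16, 22, 29, 30]


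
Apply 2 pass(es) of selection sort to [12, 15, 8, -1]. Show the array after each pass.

Pass 1: Select minimum -1 at index 3, swap -> [-1, 15, 8, 12]
Pass 2: Select minimum 8 at index 2, swap -> [-1, 8, 15, 12]


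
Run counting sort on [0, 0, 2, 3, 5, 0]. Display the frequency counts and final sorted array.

Count array: [3, 0, 1, 1, 0, 1]
(count[i] = number of elements equal to i)
Cumulative count: [3, 3, 4, 5, 5, 6]
Sorted: [0, 0, 0, 2, 3, 5]


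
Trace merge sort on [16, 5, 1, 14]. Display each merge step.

Divide and conquer:
  Merge [16] + [5] -> [5, 16]
  Merge [1] + [14] -> [1, 14]
  Merge [5, 16] + [1, 14] -> [1, 5, 14, 16]


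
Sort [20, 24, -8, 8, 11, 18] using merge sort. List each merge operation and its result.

Divide and conquer:
  Merge [24] + [-8] -> [-8, 24]
  Merge [20] + [-8, 24] -> [-8, 20, 24]
  Merge [11] + [18] -> [11, 18]
  Merge [8] + [11, 18] -> [8, 11, 18]
  Merge [-8, 20, 24] + [8, 11, 18] -> [-8, 8, 11, 18, 20, 24]


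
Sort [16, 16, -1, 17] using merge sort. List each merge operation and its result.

Divide and conquer:
  Merge [16] + [16] -> [16, 16]
  Merge [-1] + [17] -> [-1, 17]
  Merge [16, 16] + [-1, 17] -> [-1, 16, 16, 17]


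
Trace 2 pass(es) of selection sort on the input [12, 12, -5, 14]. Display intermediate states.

Pass 1: Select minimum -5 at index 2, swap -> [-5, 12, 12, 14]
Pass 2: Select minimum 12 at index 1, swap -> [-5, 12, 12, 14]


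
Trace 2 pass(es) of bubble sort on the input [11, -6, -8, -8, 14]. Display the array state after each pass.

After pass 1: [-6, -8, -8, 11, 14] (3 swaps)
After pass 2: [-8, -8, -6, 11, 14] (2 swaps)
Total swaps: 5


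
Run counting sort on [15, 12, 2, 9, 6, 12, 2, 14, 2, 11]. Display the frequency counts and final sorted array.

Count array: [0, 0, 3, 0, 0, 0, 1, 0, 0, 1, 0, 1, 2, 0, 1, 1]
(count[i] = number of elements equal to i)
Cumulative count: [0, 0, 3, 3, 3, 3, 4, 4, 4, 5, 5, 6, 8, 8, 9, 10]
Sorted: [2, 2, 2, 6, 9, 11, 12, 12, 14, 15]


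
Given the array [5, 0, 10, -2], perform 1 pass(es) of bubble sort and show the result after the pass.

After pass 1: [0, 5, -2, 10] (2 swaps)
Total swaps: 2


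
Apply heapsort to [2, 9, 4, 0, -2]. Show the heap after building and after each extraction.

Build heap: [9, 2, 4, 0, -2]
Extract 9: [4, 2, -2, 0, 9]
Extract 4: [2, 0, -2, 4, 9]
Extract 2: [0, -2, 2, 4, 9]
Extract 0: [-2, 0, 2, 4, 9]


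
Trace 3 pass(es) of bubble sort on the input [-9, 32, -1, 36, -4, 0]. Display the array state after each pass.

After pass 1: [-9, -1, 32, -4, 0, 36] (3 swaps)
After pass 2: [-9, -1, -4, 0, 32, 36] (2 swaps)
After pass 3: [-9, -4, -1, 0, 32, 36] (1 swaps)
Total swaps: 6


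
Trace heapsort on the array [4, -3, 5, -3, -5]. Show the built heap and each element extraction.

Build heap: [5, -3, 4, -3, -5]
Extract 5: [4, -3, -5, -3, 5]
Extract 4: [-3, -3, -5, 4, 5]
Extract -3: [-3, -5, -3, 4, 5]
Extract -3: [-5, -3, -3, 4, 5]


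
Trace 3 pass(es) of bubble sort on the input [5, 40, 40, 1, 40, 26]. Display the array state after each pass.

After pass 1: [5, 40, 1, 40, 26, 40] (2 swaps)
After pass 2: [5, 1, 40, 26, 40, 40] (2 swaps)
After pass 3: [1, 5, 26, 40, 40, 40] (2 swaps)
Total swaps: 6


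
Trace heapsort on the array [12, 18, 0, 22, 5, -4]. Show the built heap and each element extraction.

Build heap: [22, 18, 0, 12, 5, -4]
Extract 22: [18, 12, 0, -4, 5, 22]
Extract 18: [12, 5, 0, -4, 18, 22]
Extract 12: [5, -4, 0, 12, 18, 22]
Extract 5: [0, -4, 5, 12, 18, 22]
Extract 0: [-4, 0, 5, 12, 18, 22]


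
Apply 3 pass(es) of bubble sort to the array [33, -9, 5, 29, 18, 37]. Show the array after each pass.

After pass 1: [-9, 5, 29, 18, 33, 37] (4 swaps)
After pass 2: [-9, 5, 18, 29, 33, 37] (1 swaps)
After pass 3: [-9, 5, 18, 29, 33, 37] (0 swaps)
Total swaps: 5


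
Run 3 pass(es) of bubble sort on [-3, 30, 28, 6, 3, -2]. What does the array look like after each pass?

After pass 1: [-3, 28, 6, 3, -2, 30] (4 swaps)
After pass 2: [-3, 6, 3, -2, 28, 30] (3 swaps)
After pass 3: [-3, 3, -2, 6, 28, 30] (2 swaps)
Total swaps: 9


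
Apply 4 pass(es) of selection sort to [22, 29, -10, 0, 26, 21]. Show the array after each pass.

Pass 1: Select minimum -10 at index 2, swap -> [-10, 29, 22, 0, 26, 21]
Pass 2: Select minimum 0 at index 3, swap -> [-10, 0, 22, 29, 26, 21]
Pass 3: Select minimum 21 at index 5, swap -> [-10, 0, 21, 29, 26, 22]
Pass 4: Select minimum 22 at index 5, swap -> [-10, 0, 21, 22, 26, 29]


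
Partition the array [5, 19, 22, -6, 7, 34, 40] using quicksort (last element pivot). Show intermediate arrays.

Partition 1: pivot=40 at index 6 -> [5, 19, 22, -6, 7, 34, 40]
Partition 2: pivot=34 at index 5 -> [5, 19, 22, -6, 7, 34, 40]
Partition 3: pivot=7 at index 2 -> [5, -6, 7, 19, 22, 34, 40]
Partition 4: pivot=-6 at index 0 -> [-6, 5, 7, 19, 22, 34, 40]
Partition 5: pivot=22 at index 4 -> [-6, 5, 7, 19, 22, 34, 40]


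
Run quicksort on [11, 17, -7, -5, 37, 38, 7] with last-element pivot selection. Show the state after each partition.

Partition 1: pivot=7 at index 2 -> [-7, -5, 7, 17, 37, 38, 11]
Partition 2: pivot=-5 at index 1 -> [-7, -5, 7, 17, 37, 38, 11]
Partition 3: pivot=11 at index 3 -> [-7, -5, 7, 11, 37, 38, 17]
Partition 4: pivot=17 at index 4 -> [-7, -5, 7, 11, 17, 38, 37]
Partition 5: pivot=37 at index 5 -> [-7, -5, 7, 11, 17, 37, 38]


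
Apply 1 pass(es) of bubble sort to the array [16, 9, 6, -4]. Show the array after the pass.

After pass 1: [9, 6, -4, 16] (3 swaps)
Total swaps: 3


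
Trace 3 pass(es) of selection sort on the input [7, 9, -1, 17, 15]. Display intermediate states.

Pass 1: Select minimum -1 at index 2, swap -> [-1, 9, 7, 17, 15]
Pass 2: Select minimum 7 at index 2, swap -> [-1, 7, 9, 17, 15]
Pass 3: Select minimum 9 at index 2, swap -> [-1, 7, 9, 17, 15]


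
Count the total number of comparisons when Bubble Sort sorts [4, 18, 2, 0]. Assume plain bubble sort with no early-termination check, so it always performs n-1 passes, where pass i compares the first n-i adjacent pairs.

Pass 1: compare adjacent pairs (0,1)..(2,3) = 3 comparison(s), 2 swap(s) -> [4, 2, 0, 18]
Pass 2: compare adjacent pairs (0,1)..(1,2) = 2 comparison(s), 2 swap(s) -> [2, 0, 4, 18]
Pass 3: compare adjacent pairs (0,1)..(0,1) = 1 comparison(s), 1 swap(s) -> [0, 2, 4, 18]
Total comparisons: 3 + 2 + 1 = 6


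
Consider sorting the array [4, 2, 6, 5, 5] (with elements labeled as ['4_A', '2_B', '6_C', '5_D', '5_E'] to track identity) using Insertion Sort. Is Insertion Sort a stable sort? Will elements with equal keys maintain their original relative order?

Trace Insertion Sort on the labeled array (the key is the number; the letter only tracks identity):
  Insert 2_B at index 0: [2_B, 4_A, 6_C, 5_D, 5_E]
  Insert 6_C at index 2: [2_B, 4_A, 6_C, 5_D, 5_E]
  Insert 5_D at index 2: [2_B, 4_A, 5_D, 6_C, 5_E]
  Insert 5_E at index 3: [2_B, 4_A, 5_D, 5_E, 6_C]
Final order: [2_B, 4_A, 5_D, 5_E, 6_C]
Equal keys:
  value 5: originally 5_D, 5_E; after sorting 5_D, 5_E -> order preserved
All equal keys kept their original relative order. Insertion Sort is stable: elements are shifted only while they are strictly greater than the key, so a key is inserted after any equal elements already placed.
Answer: Stable


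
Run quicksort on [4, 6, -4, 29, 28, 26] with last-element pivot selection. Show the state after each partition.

Partition 1: pivot=26 at index 3 -> [4, 6, -4, 26, 28, 29]
Partition 2: pivot=-4 at index 0 -> [-4, 6, 4, 26, 28, 29]
Partition 3: pivot=4 at index 1 -> [-4, 4, 6, 26, 28, 29]
Partition 4: pivot=29 at index 5 -> [-4, 4, 6, 26, 28, 29]


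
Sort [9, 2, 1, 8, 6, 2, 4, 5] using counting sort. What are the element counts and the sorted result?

Count array: [0, 1, 2, 0, 1, 1, 1, 0, 1, 1]
(count[i] = number of elements equal to i)
Cumulative count: [0, 1, 3, 3, 4, 5, 6, 6, 7, 8]
Sorted: [1, 2, 2, 4, 5, 6, 8, 9]


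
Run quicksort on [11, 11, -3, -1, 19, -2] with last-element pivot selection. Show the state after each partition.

Partition 1: pivot=-2 at index 1 -> [-3, -2, 11, -1, 19, 11]
Partition 2: pivot=11 at index 4 -> [-3, -2, 11, -1, 11, 19]
Partition 3: pivot=-1 at index 2 -> [-3, -2, -1, 11, 11, 19]


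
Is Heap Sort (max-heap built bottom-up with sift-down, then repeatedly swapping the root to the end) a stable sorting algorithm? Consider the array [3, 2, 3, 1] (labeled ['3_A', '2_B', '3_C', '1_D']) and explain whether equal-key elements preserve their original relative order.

Trace Heap Sort on the labeled array (the key is the number; the letter only tracks identity):
  Build max-heap: [3_A, 2_B, 3_C, 1_D]
  Swap root 3_A to index 3, re-heapify first 3 -> [3_C, 2_B, 1_D, 3_A]
  Swap root 3_C to index 2, re-heapify first 2 -> [2_B, 1_D, 3_C, 3_A]
  Swap root 2_B to index 1, re-heapify first 1 -> [1_D, 2_B, 3_C, 3_A]
Final order: [1_D, 2_B, 3_C, 3_A]
Equal keys:
  value 3: originally 3_A, 3_C; after sorting 3_C, 3_A -> order changed
Equal keys were reordered, so Heap Sort is not stable: heap construction and root-to-end swaps move elements without regard to the original order of equal keys. (One such input is enough; an unstable sort may happen to preserve order on other inputs, but it gives no guarantee.)
Answer: Not stable


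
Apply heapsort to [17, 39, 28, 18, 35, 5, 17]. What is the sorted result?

Build heap: [39, 35, 28, 18, 17, 5, 17]
Extract 39: [35, 18, 28, 17, 17, 5, 39]
Extract 35: [28, 18, 5, 17, 17, 35, 39]
Extract 28: [18, 17, 5, 17, 28, 35, 39]
Extract 18: [17, 17, 5, 18, 28, 35, 39]
Extract 17: [17, 5, 17, 18, 28, 35, 39]
Extract 17: [5, 17, 17, 18, 28, 35, 39]


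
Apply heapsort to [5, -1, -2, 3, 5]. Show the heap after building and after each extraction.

Build heap: [5, 5, -2, 3, -1]
Extract 5: [5, 3, -2, -1, 5]
Extract 5: [3, -1, -2, 5, 5]
Extract 3: [-1, -2, 3, 5, 5]
Extract -1: [-2, -1, 3, 5, 5]


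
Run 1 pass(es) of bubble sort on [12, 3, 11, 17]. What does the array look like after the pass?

After pass 1: [3, 11, 12, 17] (2 swaps)
Total swaps: 2


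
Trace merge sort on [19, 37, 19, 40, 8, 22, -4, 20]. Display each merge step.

Divide and conquer:
  Merge [19] + [37] -> [19, 37]
  Merge [19] + [40] -> [19, 40]
  Merge [19, 37] + [19, 40] -> [19, 19, 37, 40]
  Merge [8] + [22] -> [8, 22]
  Merge [-4] + [20] -> [-4, 20]
  Merge [8, 22] + [-4, 20] -> [-4, 8, 20, 22]
  Merge [19, 19, 37, 40] + [-4, 8, 20, 22] -> [-4, 8, 19, 19, 20, 22, 37, 40]


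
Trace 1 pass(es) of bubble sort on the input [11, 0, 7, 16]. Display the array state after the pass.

After pass 1: [0, 7, 11, 16] (2 swaps)
Total swaps: 2


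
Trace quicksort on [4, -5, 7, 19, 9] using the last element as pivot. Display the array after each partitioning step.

Partition 1: pivot=9 at index 3 -> [4, -5, 7, 9, 19]
Partition 2: pivot=7 at index 2 -> [4, -5, 7, 9, 19]
Partition 3: pivot=-5 at index 0 -> [-5, 4, 7, 9, 19]


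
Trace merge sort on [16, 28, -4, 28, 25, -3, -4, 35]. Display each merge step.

Divide and conquer:
  Merge [16] + [28] -> [16, 28]
  Merge [-4] + [28] -> [-4, 28]
  Merge [16, 28] + [-4, 28] -> [-4, 16, 28, 28]
  Merge [25] + [-3] -> [-3, 25]
  Merge [-4] + [35] -> [-4, 35]
  Merge [-3, 25] + [-4, 35] -> [-4, -3, 25, 35]
  Merge [-4, 16, 28, 28] + [-4, -3, 25, 35] -> [-4, -4, -3, 16, 25, 28, 28, 35]


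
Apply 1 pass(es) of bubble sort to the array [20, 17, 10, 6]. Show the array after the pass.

After pass 1: [17, 10, 6, 20] (3 swaps)
Total swaps: 3


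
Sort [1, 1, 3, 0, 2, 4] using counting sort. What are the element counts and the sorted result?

Count array: [1, 2, 1, 1, 1]
(count[i] = number of elements equal to i)
Cumulative count: [1, 3, 4, 5, 6]
Sorted: [0, 1, 1, 2, 3, 4]


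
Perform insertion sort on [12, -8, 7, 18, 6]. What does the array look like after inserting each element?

First element 12 is already 'sorted'
Insert -8: shifted 1 elements -> [-8, 12, 7, 18, 6]
Insert 7: shifted 1 elements -> [-8, 7, 12, 18, 6]
Insert 18: shifted 0 elements -> [-8, 7, 12, 18, 6]
Insert 6: shifted 3 elements -> [-8, 6, 7, 12, 18]


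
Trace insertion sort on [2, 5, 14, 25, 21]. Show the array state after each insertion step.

First element 2 is already 'sorted'
Insert 5: shifted 0 elements -> [2, 5, 14, 25, 21]
Insert 14: shifted 0 elements -> [2, 5, 14, 25, 21]
Insert 25: shifted 0 elements -> [2, 5, 14, 25, 21]
Insert 21: shifted 1 elements -> [2, 5, 14, 21, 25]


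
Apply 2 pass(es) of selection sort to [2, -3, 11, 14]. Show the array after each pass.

Pass 1: Select minimum -3 at index 1, swap -> [-3, 2, 11, 14]
Pass 2: Select minimum 2 at index 1, swap -> [-3, 2, 11, 14]


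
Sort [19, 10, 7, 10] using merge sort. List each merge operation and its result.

Divide and conquer:
  Merge [19] + [10] -> [10, 19]
  Merge [7] + [10] -> [7, 10]
  Merge [10, 19] + [7, 10] -> [7, 10, 10, 19]


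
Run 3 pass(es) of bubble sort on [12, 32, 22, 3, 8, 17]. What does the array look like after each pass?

After pass 1: [12, 22, 3, 8, 17, 32] (4 swaps)
After pass 2: [12, 3, 8, 17, 22, 32] (3 swaps)
After pass 3: [3, 8, 12, 17, 22, 32] (2 swaps)
Total swaps: 9


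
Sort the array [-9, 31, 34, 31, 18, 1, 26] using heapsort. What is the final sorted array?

Build heap: [34, 31, 26, 31, 18, 1, -9]
Extract 34: [31, 31, 26, -9, 18, 1, 34]
Extract 31: [31, 18, 26, -9, 1, 31, 34]
Extract 31: [26, 18, 1, -9, 31, 31, 34]
Extract 26: [18, -9, 1, 26, 31, 31, 34]
Extract 18: [1, -9, 18, 26, 31, 31, 34]
Extract 1: [-9, 1, 18, 26, 31, 31, 34]


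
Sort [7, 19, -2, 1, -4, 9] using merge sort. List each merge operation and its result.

Divide and conquer:
  Merge [19] + [-2] -> [-2, 19]
  Merge [7] + [-2, 19] -> [-2, 7, 19]
  Merge [-4] + [9] -> [-4, 9]
  Merge [1] + [-4, 9] -> [-4, 1, 9]
  Merge [-2, 7, 19] + [-4, 1, 9] -> [-4, -2, 1, 7, 9, 19]


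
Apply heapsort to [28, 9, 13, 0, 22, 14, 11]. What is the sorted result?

Build heap: [28, 22, 14, 0, 9, 13, 11]
Extract 28: [22, 11, 14, 0, 9, 13, 28]
Extract 22: [14, 11, 13, 0, 9, 22, 28]
Extract 14: [13, 11, 9, 0, 14, 22, 28]
Extract 13: [11, 0, 9, 13, 14, 22, 28]
Extract 11: [9, 0, 11, 13, 14, 22, 28]
Extract 9: [0, 9, 11, 13, 14, 22, 28]


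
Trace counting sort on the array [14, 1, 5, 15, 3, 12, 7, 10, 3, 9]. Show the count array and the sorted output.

Count array: [0, 1, 0, 2, 0, 1, 0, 1, 0, 1, 1, 0, 1, 0, 1, 1]
(count[i] = number of elements equal to i)
Cumulative count: [0, 1, 1, 3, 3, 4, 4, 5, 5, 6, 7, 7, 8, 8, 9, 10]
Sorted: [1, 3, 3, 5, 7, 9, 10, 12, 14, 15]


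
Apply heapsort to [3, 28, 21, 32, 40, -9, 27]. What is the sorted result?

Build heap: [40, 32, 27, 3, 28, -9, 21]
Extract 40: [32, 28, 27, 3, 21, -9, 40]
Extract 32: [28, 21, 27, 3, -9, 32, 40]
Extract 28: [27, 21, -9, 3, 28, 32, 40]
Extract 27: [21, 3, -9, 27, 28, 32, 40]
Extract 21: [3, -9, 21, 27, 28, 32, 40]
Extract 3: [-9, 3, 21, 27, 28, 32, 40]
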